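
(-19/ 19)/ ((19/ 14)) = -14/19 = -0.74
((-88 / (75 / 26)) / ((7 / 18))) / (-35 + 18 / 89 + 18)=93984/20125 = 4.67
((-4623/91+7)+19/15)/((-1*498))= 58061/679770 = 0.09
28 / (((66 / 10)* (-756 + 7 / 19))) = -380/67683 = -0.01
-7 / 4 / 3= -0.58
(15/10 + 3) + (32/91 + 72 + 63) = 25453/182 = 139.85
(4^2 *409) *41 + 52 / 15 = 4024612/15 = 268307.47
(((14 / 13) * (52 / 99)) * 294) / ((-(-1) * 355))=5488/11715 = 0.47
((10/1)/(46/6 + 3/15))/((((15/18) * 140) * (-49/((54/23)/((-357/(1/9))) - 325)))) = 8005743/110777338 = 0.07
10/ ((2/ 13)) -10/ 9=575/9 = 63.89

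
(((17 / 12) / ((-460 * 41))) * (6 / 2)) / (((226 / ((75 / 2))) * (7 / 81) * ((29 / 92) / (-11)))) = 227205/15047984 = 0.02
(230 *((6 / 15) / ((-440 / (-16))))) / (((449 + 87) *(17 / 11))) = 23/5695 = 0.00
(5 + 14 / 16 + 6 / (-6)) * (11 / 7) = 7.66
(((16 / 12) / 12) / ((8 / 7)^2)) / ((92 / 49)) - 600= -31792799/52992 = -599.95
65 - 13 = 52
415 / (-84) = -415/84 = -4.94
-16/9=-1.78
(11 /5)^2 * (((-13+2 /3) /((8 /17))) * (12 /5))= -76109/250 = -304.44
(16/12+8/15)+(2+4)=118/15 = 7.87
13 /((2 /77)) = 1001/2 = 500.50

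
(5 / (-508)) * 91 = -455/508 = -0.90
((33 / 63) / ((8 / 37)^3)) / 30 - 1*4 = -733057/322560 = -2.27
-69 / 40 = -1.72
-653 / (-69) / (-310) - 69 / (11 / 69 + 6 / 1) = -11.23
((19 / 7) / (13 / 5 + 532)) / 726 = 95/13584186 = 0.00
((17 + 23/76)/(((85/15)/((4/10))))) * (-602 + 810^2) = 800600.50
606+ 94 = 700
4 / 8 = 0.50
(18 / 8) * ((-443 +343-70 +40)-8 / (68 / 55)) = -5220/17 = -307.06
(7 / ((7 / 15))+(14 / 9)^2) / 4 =4.35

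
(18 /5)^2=324/25 = 12.96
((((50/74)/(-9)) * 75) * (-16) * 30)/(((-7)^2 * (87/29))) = 100000/5439 = 18.39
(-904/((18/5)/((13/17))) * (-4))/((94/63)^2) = 12956580/37553 = 345.02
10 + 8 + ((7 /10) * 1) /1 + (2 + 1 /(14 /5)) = 737/35 = 21.06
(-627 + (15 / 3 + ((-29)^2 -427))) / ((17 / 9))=-1872/17 = -110.12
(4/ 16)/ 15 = 1/60 = 0.02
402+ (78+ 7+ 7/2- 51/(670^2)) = 220185399/448900 = 490.50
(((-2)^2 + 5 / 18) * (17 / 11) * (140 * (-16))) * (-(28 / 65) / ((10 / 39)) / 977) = 373184/14655 = 25.46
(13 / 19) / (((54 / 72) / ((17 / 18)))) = 442/513 = 0.86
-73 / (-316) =73/316 = 0.23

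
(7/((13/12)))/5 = 84/65 = 1.29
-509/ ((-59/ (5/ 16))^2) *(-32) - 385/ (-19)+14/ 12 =21.89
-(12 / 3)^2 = -16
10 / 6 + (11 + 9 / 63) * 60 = 670.24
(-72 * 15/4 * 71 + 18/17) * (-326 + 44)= 91895904/17 = 5405641.41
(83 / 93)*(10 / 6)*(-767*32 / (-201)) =10185760/56079 = 181.63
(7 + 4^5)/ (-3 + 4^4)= 1031/253 = 4.08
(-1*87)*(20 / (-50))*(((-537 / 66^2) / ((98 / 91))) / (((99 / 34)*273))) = -88247/17609130 = -0.01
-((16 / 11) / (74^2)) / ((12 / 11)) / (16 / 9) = -3/21904 = 0.00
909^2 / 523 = 826281/523 = 1579.89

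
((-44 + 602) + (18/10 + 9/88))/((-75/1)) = -82119/11000 = -7.47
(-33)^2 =1089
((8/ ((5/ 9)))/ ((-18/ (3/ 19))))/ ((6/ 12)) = -24/95 = -0.25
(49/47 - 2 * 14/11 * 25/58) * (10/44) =-4095/329846 = -0.01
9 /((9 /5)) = 5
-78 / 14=-39/7 = -5.57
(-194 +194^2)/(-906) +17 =-11020/453 = -24.33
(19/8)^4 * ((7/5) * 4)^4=312900721/10000 = 31290.07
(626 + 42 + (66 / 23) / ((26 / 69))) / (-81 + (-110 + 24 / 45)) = -131745/37141 = -3.55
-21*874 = -18354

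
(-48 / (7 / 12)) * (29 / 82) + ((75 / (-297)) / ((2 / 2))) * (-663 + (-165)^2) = -63803066/9471 = -6736.68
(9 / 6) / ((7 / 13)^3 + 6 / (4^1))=6591/7277 = 0.91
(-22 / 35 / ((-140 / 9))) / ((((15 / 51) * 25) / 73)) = 122859/306250 = 0.40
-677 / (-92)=677/92 = 7.36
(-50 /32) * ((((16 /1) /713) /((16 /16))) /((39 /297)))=-2475/9269 = -0.27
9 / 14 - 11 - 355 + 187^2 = 484451/14 = 34603.64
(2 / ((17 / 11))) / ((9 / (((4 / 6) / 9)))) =44/4131 = 0.01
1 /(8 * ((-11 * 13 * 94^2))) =-1/10108384 = 0.00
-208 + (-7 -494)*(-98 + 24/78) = 633566/13 = 48735.85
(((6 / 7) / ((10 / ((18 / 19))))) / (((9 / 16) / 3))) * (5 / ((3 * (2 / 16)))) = 768/133 = 5.77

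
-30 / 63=-10/21 = -0.48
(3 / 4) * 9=27/4 = 6.75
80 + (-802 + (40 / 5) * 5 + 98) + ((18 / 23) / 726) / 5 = -8126357/13915 = -584.00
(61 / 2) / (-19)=-61/38 = -1.61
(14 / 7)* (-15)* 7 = -210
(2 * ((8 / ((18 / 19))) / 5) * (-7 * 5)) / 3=-39.41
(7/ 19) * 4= 28/19 = 1.47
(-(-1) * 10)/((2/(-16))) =-80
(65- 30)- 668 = -633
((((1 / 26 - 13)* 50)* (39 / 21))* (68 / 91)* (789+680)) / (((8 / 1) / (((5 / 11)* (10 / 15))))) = -80922125/1617 = -50044.60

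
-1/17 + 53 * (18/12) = 2701/34 = 79.44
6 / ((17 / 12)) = 72/17 = 4.24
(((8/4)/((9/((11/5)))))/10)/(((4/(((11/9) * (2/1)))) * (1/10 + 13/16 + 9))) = 968/321165 = 0.00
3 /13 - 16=-205/13 = -15.77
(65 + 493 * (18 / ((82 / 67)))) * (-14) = -4199216/41 = -102419.90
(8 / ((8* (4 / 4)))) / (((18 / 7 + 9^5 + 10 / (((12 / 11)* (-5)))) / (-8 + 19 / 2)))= 63/2480089 = 0.00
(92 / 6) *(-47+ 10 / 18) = -19228/27 = -712.15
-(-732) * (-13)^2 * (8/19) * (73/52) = 1389336/19 = 73122.95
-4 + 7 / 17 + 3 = -0.59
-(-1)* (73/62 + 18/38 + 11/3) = 5.32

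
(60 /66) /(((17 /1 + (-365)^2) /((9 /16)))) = 15/3908432 = 0.00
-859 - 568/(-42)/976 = -4401445/5124 = -858.99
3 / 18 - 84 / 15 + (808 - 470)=9977/30 = 332.57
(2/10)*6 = 6/5 = 1.20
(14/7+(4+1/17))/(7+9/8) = 824/1105 = 0.75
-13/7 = -1.86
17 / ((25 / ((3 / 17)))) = 3/25 = 0.12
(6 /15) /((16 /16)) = 2/5 = 0.40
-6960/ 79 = -88.10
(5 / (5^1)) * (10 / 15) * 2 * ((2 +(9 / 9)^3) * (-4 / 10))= -8/5 = -1.60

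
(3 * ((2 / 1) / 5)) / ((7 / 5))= 6/7 = 0.86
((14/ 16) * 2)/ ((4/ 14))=49/8 = 6.12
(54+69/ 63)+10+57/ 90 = 4601/70 = 65.73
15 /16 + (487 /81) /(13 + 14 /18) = 1.37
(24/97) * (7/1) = 168/97 = 1.73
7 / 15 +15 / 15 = 22/15 = 1.47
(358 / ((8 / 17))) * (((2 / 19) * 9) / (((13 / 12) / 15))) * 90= 221834700/247 = 898116.19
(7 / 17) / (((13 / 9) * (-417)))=-21/30719 = 0.00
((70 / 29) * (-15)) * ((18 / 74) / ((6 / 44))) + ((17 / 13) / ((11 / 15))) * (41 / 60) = -63.37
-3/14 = -0.21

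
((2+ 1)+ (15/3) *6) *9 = 297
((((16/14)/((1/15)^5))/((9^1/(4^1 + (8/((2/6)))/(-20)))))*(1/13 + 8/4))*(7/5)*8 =81648000/13 = 6280615.38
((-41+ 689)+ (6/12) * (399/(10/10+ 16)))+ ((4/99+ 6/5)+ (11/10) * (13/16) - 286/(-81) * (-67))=206145361/484704 = 425.30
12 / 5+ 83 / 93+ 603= 281926/465 = 606.29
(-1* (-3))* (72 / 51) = 72/17 = 4.24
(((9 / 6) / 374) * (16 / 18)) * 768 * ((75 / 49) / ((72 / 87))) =46400/9163 = 5.06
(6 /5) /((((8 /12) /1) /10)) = 18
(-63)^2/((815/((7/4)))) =27783/3260 = 8.52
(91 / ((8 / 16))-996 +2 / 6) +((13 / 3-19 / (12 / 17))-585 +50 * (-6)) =-6885/4 = -1721.25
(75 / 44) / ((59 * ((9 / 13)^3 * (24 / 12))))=54925/1261656 = 0.04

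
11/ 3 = 3.67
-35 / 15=-7/3 = -2.33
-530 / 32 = -265/16 = -16.56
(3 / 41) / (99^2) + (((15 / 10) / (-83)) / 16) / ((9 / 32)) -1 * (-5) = 55543439/11117601 = 5.00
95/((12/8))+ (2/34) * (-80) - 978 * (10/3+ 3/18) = -171583/51 = -3364.37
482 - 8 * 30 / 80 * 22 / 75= 12028/25 = 481.12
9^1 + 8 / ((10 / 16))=109/5 = 21.80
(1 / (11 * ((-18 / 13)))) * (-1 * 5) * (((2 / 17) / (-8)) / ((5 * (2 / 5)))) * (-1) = 65/26928 = 0.00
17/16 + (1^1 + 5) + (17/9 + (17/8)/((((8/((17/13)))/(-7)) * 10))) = 652073/74880 = 8.71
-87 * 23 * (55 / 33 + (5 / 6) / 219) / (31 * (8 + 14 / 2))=-292813/40734 = -7.19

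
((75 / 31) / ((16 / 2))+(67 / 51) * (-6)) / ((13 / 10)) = -159785/27404 = -5.83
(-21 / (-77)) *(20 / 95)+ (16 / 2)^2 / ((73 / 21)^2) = 5962764/1113761 = 5.35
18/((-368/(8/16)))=-9/368 = -0.02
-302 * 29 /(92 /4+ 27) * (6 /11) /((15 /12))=-105096/1375 = -76.43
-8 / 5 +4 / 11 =-68/55 = -1.24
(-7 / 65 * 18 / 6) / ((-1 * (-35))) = -3/325 = -0.01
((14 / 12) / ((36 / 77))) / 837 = 539/180792 = 0.00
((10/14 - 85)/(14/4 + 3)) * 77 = -12980/13 = -998.46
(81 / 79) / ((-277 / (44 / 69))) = -1188/503309 = 0.00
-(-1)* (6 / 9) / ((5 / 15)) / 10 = 1/5 = 0.20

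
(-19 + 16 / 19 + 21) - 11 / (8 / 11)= -1867/152 = -12.28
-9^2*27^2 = -59049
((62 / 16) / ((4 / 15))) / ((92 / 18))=2.84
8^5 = 32768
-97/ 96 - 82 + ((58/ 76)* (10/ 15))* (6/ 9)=-452377/5472 = -82.67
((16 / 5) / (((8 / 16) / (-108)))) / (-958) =1728/2395 = 0.72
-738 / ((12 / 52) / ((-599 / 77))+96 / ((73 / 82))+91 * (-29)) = 209758419/719429894 = 0.29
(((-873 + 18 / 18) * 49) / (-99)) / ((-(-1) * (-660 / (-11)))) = 10682/1485 = 7.19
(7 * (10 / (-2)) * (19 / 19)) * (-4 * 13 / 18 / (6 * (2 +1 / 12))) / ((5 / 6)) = 728/75 = 9.71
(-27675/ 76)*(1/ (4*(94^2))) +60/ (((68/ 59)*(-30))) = -79711723/45664448 = -1.75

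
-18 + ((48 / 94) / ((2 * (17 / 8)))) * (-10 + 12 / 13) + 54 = 362604/10387 = 34.91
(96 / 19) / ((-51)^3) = -32/840123 = 0.00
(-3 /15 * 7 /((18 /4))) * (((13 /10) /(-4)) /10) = 91/9000 = 0.01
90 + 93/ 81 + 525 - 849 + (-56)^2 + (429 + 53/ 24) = 720221/216 = 3334.36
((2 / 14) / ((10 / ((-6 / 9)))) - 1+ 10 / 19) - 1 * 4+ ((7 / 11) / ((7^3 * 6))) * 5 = -458967/102410 = -4.48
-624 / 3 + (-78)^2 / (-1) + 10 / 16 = -50331/8 = -6291.38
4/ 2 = 2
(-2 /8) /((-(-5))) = -0.05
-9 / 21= -3/7 = -0.43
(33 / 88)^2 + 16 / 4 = 265/64 = 4.14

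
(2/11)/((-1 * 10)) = -1/55 = -0.02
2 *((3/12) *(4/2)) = 1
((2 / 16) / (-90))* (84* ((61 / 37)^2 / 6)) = -26047/492840 = -0.05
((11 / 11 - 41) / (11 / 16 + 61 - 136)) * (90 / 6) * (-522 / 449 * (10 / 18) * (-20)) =1920000/18409 = 104.30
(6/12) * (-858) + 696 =267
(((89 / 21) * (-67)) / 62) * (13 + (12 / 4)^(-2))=-351817/5859 = -60.05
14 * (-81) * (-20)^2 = -453600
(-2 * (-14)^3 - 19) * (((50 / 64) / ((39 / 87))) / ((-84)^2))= 1321675/978432 = 1.35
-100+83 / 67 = -6617/67 = -98.76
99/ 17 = 5.82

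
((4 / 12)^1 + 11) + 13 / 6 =27/2 = 13.50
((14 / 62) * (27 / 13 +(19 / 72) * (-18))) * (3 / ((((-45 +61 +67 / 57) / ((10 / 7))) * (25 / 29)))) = -689301/3945370 = -0.17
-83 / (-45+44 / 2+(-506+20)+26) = 83/483 = 0.17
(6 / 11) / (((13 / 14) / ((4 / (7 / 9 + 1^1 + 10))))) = 1512/7579 = 0.20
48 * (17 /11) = 816/11 = 74.18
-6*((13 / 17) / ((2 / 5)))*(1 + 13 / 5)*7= -4914/17 = -289.06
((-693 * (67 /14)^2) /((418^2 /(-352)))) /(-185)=-80802/467495 = -0.17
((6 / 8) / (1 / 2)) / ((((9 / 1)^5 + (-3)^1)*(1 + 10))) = 1/433004 = 0.00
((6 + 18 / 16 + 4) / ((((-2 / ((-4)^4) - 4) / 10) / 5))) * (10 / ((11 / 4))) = -2848000/5643 = -504.70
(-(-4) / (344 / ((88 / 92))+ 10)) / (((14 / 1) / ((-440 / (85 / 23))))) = -22264/241927 = -0.09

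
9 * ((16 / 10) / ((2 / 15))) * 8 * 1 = 864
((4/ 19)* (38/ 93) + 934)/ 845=17374/15717 = 1.11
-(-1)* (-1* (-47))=47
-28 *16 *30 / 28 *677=-324960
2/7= 0.29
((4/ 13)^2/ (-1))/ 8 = -2/169 = -0.01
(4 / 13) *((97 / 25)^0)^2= 4/13 = 0.31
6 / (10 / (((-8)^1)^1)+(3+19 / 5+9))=40/97 = 0.41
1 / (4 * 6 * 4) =1/96 = 0.01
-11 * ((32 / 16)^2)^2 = -176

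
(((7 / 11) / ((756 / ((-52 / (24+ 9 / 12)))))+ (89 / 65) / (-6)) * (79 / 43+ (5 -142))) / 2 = 29703679/1911195 = 15.54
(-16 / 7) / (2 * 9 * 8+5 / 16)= -0.02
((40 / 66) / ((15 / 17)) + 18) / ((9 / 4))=7400/891 = 8.31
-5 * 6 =-30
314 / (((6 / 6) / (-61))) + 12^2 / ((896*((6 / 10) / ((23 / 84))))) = -30033357/1568 = -19153.93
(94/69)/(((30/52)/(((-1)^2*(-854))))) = -2087176/1035 = -2016.60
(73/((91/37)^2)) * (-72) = -7195464/8281 = -868.91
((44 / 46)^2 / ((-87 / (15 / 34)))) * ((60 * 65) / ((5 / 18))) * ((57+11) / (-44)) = 1544400/15341 = 100.67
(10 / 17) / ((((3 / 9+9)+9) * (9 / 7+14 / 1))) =42/20009 = 0.00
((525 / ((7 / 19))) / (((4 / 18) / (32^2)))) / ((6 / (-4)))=-4377600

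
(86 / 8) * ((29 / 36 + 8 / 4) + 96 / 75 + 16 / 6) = 261311/3600 = 72.59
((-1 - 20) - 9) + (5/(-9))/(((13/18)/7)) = -460/13 = -35.38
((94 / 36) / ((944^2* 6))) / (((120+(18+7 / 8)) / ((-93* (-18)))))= 1457/247513024 = 0.00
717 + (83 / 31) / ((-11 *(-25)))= 6112508/8525 = 717.01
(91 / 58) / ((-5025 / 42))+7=339388/48575 = 6.99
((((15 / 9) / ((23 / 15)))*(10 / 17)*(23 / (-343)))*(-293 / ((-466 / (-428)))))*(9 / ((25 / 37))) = 208797660/1358623 = 153.68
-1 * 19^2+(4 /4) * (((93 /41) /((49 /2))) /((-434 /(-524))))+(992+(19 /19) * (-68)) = 7919041/14063 = 563.11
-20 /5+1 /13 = -51/13 = -3.92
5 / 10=1/2 = 0.50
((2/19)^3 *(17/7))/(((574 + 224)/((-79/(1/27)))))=-48348/6385729 = -0.01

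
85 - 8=77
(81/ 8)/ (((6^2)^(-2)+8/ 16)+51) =13122/66745 = 0.20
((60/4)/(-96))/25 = -1/160 = -0.01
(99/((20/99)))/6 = 3267/40 = 81.68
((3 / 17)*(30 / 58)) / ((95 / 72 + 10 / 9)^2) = 46656/3019625 = 0.02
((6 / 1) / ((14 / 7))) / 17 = 3/17 = 0.18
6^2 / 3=12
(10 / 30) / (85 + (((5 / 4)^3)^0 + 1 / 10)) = 10/2583 = 0.00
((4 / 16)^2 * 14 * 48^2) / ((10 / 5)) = 1008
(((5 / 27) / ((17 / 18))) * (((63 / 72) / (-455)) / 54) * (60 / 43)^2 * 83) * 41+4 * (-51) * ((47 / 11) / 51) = -693271918/40454271 = -17.14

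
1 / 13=0.08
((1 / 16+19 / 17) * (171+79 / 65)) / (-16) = -1796637/141440 = -12.70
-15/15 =-1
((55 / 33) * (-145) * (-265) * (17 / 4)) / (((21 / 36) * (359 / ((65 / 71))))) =212298125/178423 = 1189.86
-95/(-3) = 95/3 = 31.67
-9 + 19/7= -44/7 = -6.29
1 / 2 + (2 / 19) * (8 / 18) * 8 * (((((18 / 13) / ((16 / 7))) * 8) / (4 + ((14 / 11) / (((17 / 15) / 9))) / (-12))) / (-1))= -43397/583414 = -0.07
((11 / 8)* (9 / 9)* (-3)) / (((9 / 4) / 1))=-11/6 = -1.83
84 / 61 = 1.38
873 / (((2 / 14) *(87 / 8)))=16296/29 = 561.93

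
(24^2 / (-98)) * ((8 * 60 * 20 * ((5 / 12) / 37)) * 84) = -13824000/259 = -53374.52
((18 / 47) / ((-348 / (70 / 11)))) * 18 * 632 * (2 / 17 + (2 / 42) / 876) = -174474660/18606313 = -9.38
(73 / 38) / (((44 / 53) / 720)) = 348210/209 = 1666.08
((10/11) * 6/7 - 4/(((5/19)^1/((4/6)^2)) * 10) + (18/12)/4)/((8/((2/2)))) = 0.06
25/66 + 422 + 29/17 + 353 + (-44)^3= -94704559/1122 = -84406.92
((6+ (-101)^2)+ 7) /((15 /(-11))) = -112354/15 = -7490.27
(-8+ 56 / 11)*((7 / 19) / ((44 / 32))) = -1792/2299 = -0.78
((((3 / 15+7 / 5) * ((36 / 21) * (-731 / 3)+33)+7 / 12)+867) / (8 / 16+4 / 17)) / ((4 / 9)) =5398707/7000 = 771.24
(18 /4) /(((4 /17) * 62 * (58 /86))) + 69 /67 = 1433289/963728 = 1.49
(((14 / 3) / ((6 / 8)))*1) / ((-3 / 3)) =-56/9 = -6.22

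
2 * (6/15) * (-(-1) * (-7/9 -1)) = -64/45 = -1.42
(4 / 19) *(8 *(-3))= -5.05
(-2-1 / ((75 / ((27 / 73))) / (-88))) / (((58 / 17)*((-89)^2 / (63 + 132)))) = -947427/83843785 = -0.01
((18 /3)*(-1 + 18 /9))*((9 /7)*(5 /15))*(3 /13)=54/91 = 0.59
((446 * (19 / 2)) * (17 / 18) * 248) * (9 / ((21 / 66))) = 196495112/7 = 28070730.29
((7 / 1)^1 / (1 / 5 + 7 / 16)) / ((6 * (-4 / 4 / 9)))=-280/17 = -16.47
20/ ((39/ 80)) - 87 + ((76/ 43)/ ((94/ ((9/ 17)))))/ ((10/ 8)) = -307957153/6699615 = -45.97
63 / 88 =0.72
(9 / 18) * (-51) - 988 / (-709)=-34183/1418 = -24.11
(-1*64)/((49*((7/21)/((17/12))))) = -272/49 = -5.55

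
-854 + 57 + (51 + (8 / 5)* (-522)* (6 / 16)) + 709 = -1751/5 = -350.20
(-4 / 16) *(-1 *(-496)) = -124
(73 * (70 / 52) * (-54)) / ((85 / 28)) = -386316/221 = -1748.04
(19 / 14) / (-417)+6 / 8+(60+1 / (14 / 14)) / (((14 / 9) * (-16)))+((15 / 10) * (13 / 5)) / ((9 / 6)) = 418399/467040 = 0.90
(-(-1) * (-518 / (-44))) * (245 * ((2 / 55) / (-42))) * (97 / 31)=-175861/22506 = -7.81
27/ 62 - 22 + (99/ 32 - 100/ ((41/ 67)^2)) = -476109763/1667552 = -285.51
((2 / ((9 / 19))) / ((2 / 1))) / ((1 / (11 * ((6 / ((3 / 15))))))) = 2090/3 = 696.67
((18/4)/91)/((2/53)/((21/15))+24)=477/231764 = 0.00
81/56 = 1.45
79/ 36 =2.19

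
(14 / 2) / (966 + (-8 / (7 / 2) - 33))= 49/6515 = 0.01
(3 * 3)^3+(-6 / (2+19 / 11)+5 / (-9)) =268202/369 = 726.83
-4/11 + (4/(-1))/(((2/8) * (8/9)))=-202/11 = -18.36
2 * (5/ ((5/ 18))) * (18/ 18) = 36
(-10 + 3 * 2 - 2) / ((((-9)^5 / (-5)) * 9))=-10/177147 = 0.00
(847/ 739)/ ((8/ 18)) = 7623/2956 = 2.58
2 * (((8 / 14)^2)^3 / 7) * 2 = 16384/823543 = 0.02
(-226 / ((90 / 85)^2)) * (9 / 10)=-32657/180 = -181.43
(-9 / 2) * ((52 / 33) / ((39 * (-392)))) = 1/2156 = 0.00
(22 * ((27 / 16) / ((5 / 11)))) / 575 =3267/23000 = 0.14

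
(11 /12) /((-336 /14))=-11/288 = -0.04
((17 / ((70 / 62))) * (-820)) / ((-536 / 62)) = 669817/469 = 1428.18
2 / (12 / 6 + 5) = 2/7 = 0.29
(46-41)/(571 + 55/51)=255/29176 = 0.01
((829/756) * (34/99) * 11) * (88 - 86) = 14093/1701 = 8.29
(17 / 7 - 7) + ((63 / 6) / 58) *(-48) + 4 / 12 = -7873/609 = -12.93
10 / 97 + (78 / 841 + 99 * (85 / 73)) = 687636703/5955121 = 115.47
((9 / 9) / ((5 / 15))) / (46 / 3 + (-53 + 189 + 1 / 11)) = 99/4997 = 0.02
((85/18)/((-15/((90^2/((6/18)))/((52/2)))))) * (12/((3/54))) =-826200/13 = -63553.85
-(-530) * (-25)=-13250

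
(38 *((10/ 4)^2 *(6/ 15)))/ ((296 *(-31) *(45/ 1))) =-19/82584 = 0.00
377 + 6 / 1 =383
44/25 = 1.76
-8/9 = -0.89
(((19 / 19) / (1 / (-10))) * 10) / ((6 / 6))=-100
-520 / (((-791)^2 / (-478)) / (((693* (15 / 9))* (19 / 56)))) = 97404450/625681 = 155.68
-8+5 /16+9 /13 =-1455/208 = -7.00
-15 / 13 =-1.15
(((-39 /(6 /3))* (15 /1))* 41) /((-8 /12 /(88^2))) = 139304880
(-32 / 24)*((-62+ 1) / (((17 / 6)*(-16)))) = -61/34 = -1.79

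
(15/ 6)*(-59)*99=-29205/2 = -14602.50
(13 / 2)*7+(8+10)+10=147/2 = 73.50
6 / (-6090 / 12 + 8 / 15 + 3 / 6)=-90/7597 = -0.01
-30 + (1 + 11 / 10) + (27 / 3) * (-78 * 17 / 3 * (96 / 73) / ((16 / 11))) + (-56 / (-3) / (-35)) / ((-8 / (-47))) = -7944403/2190 = -3627.58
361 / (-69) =-361/69 = -5.23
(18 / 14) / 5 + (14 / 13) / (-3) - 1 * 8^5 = -44728459/1365 = -32768.10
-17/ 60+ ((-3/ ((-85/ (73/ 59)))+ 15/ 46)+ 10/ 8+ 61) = 21570584/346035 = 62.34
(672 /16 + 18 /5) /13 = 228/65 = 3.51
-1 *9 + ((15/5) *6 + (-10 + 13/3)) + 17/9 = 47/9 = 5.22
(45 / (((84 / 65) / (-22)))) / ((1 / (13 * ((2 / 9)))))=-46475/21 = -2213.10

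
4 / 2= 2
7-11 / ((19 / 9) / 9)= -758/19 = -39.89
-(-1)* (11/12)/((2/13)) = 143/24 = 5.96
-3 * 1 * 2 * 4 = -24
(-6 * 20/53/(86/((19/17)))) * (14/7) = -0.06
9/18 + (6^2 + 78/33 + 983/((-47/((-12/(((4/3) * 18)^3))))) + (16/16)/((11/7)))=2139671/54144 = 39.52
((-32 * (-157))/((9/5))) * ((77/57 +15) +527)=777991520/513 = 1516552.67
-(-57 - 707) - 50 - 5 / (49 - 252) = 144947/203 = 714.02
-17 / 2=-8.50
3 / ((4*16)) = 3/64 = 0.05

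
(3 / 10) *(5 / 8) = 3/16 = 0.19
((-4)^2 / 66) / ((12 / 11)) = 2/9 = 0.22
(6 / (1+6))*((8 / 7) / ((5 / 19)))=912/245 = 3.72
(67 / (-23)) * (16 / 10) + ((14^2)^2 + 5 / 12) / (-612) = -56951039/844560 = -67.43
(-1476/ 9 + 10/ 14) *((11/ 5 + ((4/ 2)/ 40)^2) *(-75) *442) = 667629729/56 = 11921959.45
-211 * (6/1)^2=-7596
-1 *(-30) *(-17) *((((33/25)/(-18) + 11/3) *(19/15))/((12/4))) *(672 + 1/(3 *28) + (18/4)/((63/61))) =-282609173/540 = -523350.32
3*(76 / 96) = 19/8 = 2.38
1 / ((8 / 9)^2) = 81/64 = 1.27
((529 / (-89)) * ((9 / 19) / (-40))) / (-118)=-4761/7981520 = 0.00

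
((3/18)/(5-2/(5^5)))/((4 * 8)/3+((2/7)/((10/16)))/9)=328125/105486496 = 0.00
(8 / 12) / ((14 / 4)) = 4/21 = 0.19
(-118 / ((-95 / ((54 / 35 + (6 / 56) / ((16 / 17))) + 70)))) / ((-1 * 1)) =-9470149/106400 = -89.01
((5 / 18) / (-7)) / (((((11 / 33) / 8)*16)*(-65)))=1/1092 = 0.00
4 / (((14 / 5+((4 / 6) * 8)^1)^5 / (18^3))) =553584375/844596301 = 0.66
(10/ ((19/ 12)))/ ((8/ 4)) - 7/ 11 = 527/209 = 2.52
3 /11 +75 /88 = 9/8 = 1.12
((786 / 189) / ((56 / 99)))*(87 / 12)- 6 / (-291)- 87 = -2561075/76048 = -33.68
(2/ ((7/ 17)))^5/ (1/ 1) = 45435424/16807 = 2703.36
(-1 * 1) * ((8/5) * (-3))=24/5 = 4.80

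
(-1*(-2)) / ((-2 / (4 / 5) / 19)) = -76/5 = -15.20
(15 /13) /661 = 15/8593 = 0.00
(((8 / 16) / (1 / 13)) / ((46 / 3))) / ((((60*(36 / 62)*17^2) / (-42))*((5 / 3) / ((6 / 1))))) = -8463/1329400 = -0.01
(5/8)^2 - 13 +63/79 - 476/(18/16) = -19790737/45504 = -434.92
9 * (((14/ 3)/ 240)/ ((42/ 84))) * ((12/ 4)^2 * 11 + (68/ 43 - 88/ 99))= 270067/7740 = 34.89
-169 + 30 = -139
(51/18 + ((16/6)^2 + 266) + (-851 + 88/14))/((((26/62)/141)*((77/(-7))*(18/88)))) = 208831810/2457 = 84994.63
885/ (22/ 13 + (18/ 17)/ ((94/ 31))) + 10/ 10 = 1842740/4241 = 434.51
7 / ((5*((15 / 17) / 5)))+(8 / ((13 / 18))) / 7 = 12989/1365 = 9.52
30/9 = 10/3 = 3.33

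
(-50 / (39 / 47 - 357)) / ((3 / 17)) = 3995/5022 = 0.80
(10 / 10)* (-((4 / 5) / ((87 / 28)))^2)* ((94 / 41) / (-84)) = 42112/23274675 = 0.00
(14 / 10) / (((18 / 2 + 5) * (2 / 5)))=1/4 = 0.25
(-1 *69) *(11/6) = -253/2 = -126.50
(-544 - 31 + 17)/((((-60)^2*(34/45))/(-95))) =5301/272 = 19.49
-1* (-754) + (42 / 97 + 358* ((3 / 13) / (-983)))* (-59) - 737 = -4447289/1239563 = -3.59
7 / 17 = 0.41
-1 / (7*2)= -1/14 = -0.07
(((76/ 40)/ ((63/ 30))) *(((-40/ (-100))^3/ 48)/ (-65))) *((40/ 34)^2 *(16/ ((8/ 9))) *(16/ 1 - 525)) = 154736/657475 = 0.24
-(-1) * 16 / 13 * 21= 336/13 = 25.85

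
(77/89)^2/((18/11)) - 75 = -74.54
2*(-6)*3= -36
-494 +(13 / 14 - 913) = -19685/14 = -1406.07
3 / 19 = 0.16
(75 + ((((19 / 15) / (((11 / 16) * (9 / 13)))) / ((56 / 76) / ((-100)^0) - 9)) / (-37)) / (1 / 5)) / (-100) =-129470563/172527300 = -0.75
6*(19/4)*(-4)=-114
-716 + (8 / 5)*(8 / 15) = -53636/75 = -715.15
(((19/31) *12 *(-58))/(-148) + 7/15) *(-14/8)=-5.86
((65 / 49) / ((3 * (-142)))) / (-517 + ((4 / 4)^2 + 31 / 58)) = 1885/312034989 = 0.00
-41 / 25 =-1.64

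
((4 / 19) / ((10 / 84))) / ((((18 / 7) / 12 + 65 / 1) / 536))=1260672/86735 = 14.53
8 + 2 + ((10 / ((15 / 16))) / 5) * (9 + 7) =662/15 = 44.13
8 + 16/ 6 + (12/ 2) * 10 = 212/3 = 70.67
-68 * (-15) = 1020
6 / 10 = 3/5 = 0.60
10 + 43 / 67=713/67 = 10.64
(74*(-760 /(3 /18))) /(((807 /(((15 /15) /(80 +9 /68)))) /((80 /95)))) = -6440960/1465781 = -4.39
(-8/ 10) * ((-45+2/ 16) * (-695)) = -49901/2 = -24950.50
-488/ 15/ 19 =-488/285 = -1.71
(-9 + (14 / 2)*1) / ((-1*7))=2/7 = 0.29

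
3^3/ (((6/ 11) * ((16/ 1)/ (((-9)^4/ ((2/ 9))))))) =5845851/64 = 91341.42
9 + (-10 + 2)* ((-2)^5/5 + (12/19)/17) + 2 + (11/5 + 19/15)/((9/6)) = 933349/14535 = 64.21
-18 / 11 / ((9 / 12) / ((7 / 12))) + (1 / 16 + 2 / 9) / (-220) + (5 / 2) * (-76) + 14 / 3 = -5911721/31680 = -186.61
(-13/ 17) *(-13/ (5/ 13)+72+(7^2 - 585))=32357/85 = 380.67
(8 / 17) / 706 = 4/6001 = 0.00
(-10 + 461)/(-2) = -451/2 = -225.50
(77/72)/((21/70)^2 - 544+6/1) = -1925/968238 = 0.00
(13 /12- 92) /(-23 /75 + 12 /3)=-27275/1108 = -24.62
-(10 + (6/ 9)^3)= -278/27 = -10.30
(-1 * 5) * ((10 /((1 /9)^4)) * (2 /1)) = -656100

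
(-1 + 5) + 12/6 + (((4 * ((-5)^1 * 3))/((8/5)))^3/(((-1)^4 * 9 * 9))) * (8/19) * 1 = -268.12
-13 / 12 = -1.08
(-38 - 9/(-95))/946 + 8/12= 168937/269610 = 0.63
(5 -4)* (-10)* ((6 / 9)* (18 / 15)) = -8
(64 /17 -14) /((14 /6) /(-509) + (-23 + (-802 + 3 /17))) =0.01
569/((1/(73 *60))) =2492220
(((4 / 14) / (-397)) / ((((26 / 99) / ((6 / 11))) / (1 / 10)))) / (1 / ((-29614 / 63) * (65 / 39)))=2278/19453 = 0.12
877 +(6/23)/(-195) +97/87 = 114211846/130065 = 878.11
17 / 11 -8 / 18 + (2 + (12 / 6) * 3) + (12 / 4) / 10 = 9307/990 = 9.40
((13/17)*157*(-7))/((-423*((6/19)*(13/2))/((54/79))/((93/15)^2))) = 40133282/1578025 = 25.43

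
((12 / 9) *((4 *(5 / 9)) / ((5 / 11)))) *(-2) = -352/27 = -13.04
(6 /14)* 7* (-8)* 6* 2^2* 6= -3456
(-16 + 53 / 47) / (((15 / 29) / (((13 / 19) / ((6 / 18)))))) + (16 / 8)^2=-245663/4465 = -55.02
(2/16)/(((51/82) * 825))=41/168300 = 0.00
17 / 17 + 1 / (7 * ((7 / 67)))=116/49 = 2.37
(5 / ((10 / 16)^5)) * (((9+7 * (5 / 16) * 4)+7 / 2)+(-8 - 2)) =73728/125 = 589.82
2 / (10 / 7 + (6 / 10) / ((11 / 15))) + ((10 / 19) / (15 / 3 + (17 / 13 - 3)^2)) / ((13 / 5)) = 4001104/4368423 = 0.92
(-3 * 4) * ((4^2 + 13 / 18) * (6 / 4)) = -301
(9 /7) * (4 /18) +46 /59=440/413 = 1.07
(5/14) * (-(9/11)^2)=-405/1694 = -0.24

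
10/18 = 5/9 = 0.56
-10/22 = -5/11 = -0.45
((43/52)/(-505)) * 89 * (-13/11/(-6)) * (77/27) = -26789/327240 = -0.08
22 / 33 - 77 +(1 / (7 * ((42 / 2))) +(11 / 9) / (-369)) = -12421079/162729 = -76.33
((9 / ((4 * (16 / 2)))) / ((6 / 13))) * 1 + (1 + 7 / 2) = 327/64 = 5.11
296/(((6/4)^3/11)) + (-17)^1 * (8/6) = 25436/27 = 942.07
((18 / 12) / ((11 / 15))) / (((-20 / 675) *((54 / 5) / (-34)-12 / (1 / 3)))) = 1.90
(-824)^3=-559476224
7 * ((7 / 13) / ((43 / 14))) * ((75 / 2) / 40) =5145/4472 = 1.15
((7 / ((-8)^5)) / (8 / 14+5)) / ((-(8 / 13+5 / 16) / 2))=49/592896 = 0.00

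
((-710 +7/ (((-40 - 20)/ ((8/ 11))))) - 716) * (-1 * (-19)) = -4470776/165 = -27095.61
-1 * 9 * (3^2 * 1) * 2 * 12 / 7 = -1944/7 = -277.71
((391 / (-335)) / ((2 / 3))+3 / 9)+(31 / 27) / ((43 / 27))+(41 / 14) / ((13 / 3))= -0.02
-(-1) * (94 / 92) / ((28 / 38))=893/644 = 1.39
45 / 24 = 15/8 = 1.88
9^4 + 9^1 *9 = 6642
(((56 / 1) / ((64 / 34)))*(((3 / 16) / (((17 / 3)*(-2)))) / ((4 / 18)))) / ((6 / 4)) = -189/128 = -1.48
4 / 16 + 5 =5.25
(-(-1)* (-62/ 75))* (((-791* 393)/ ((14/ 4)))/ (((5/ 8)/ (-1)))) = -14684576/125 = -117476.61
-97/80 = -1.21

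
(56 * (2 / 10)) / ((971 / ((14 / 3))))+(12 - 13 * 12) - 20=-2387876/14565 = -163.95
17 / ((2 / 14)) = 119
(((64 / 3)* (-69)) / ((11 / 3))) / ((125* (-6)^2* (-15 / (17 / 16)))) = 391/61875 = 0.01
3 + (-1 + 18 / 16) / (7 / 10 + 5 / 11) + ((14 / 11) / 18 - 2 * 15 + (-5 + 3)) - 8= -1851803/50292 = -36.82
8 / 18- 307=-2759/9 = -306.56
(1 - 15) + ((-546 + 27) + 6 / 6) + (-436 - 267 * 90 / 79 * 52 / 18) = -145892/79 = -1846.73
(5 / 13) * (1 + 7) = 40/13 = 3.08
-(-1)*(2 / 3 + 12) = 38/3 = 12.67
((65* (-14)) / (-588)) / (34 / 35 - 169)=-325/35286 = -0.01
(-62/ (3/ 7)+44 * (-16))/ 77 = -2546/231 = -11.02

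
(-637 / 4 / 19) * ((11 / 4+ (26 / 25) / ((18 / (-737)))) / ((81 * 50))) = 22835813/277020000 = 0.08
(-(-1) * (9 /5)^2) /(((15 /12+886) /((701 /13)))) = 0.20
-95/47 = -2.02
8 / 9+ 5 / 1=53/9 = 5.89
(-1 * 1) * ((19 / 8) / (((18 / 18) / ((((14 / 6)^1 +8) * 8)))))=-589/3 = -196.33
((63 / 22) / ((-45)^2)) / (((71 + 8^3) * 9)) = 7/25972650 = 0.00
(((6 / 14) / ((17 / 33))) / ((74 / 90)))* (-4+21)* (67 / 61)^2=19998495/963739 = 20.75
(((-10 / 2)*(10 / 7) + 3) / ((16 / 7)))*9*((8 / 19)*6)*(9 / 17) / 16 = -7047/5168 = -1.36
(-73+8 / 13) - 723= -10340/13 = -795.38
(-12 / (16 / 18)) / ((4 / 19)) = -64.12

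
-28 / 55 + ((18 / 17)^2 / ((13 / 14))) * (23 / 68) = -353822/3512795 = -0.10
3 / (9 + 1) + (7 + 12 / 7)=631/70 = 9.01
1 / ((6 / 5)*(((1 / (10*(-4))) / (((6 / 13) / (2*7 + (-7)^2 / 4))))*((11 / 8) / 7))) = -1280/429 = -2.98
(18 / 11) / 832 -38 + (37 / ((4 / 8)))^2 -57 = 24623465/4576 = 5381.00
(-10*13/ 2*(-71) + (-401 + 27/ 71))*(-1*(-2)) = 598442/71 = 8428.76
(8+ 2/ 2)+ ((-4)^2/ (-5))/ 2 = 37/5 = 7.40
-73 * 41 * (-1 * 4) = 11972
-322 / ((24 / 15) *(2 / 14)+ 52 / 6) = -16905/467 = -36.20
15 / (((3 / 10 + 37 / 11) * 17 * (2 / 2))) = 1650/6851 = 0.24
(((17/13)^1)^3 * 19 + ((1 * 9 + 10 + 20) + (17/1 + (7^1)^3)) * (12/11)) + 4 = 11642721/24167 = 481.76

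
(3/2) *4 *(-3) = -18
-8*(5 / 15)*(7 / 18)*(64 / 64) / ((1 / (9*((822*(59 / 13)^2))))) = -26706232/169 = -158025.04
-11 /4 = -2.75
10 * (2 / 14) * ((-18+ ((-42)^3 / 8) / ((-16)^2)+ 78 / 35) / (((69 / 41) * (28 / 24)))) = -19083327/504896 = -37.80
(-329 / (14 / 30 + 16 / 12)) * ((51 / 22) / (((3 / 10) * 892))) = -139825/88308 = -1.58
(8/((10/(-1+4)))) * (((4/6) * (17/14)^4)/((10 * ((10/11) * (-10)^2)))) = 918731/240100000 = 0.00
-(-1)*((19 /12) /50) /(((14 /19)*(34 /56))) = 361/5100 = 0.07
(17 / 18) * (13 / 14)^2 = 0.81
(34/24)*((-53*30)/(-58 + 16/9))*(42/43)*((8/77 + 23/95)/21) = 20523879/31831954 = 0.64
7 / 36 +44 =1591/36 = 44.19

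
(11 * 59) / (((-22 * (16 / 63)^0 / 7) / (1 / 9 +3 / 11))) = -7847/99 = -79.26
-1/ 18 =-0.06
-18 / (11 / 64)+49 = -613/11 = -55.73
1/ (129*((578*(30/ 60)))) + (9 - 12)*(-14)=1565803/37281 = 42.00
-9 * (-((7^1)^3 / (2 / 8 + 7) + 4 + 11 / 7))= 96615/203 = 475.94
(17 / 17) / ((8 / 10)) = 1.25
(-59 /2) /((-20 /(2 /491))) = 59/9820 = 0.01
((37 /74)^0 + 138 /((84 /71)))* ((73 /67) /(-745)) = -120231/698810 = -0.17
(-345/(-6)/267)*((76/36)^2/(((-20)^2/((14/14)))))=8303/3460320 = 0.00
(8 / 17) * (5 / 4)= 10/17 = 0.59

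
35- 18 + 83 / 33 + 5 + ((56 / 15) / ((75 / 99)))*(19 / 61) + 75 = 25426732/251625 = 101.05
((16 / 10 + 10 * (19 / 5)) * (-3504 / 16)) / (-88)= 1971/20 = 98.55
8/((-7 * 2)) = -4/7 = -0.57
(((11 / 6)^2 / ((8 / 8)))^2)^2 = 214358881/1679616 = 127.62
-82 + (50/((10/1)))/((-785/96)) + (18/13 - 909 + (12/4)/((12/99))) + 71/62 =-964.33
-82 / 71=-1.15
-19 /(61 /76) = -1444/61 = -23.67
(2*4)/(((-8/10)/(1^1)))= -10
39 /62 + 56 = 3511/62 = 56.63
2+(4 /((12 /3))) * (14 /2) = 9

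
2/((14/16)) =16/7 = 2.29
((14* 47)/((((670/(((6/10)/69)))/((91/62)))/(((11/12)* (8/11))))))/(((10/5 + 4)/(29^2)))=25178699/21496950 = 1.17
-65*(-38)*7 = 17290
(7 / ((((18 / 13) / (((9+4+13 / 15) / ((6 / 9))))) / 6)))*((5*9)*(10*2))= 567840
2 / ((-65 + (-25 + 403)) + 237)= 1/275 = 0.00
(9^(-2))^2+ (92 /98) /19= 302737/6108291 = 0.05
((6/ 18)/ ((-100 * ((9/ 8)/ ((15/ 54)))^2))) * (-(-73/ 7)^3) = -1556068/6751269 = -0.23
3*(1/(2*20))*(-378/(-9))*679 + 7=42917/20 = 2145.85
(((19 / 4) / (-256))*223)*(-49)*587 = 121868831/1024 = 119012.53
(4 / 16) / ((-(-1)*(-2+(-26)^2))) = 1/2696 = 0.00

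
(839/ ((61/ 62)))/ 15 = 52018/915 = 56.85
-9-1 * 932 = -941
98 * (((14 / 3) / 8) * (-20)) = -3430/3 = -1143.33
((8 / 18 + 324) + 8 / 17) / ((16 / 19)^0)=49712/153 = 324.92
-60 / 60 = -1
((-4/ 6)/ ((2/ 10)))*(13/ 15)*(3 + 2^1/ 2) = -104/9 = -11.56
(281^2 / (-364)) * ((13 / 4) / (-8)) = 78961/896 = 88.13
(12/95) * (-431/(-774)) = 862/12255 = 0.07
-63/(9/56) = -392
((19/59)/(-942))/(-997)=19/55411266 = 0.00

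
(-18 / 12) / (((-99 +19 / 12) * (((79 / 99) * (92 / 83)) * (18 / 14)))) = 8217/606878 = 0.01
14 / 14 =1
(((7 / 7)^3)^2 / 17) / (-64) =-1/1088 = 0.00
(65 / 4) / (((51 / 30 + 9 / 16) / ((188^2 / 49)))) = 45947200/8869 = 5180.65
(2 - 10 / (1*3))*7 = -28/3 = -9.33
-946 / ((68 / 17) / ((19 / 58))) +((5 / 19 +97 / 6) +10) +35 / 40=-663439/13224 = -50.17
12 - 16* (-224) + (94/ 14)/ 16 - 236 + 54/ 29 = 10920691/3248 = 3362.28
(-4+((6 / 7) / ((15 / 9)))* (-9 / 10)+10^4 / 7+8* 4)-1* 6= 253769/175 = 1450.11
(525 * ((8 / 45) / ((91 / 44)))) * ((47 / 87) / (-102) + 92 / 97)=714427120/16785171 = 42.56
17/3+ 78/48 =7.29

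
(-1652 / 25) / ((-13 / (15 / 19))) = 4.01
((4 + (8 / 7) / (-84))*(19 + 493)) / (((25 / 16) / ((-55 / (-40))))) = 6600704/3675 = 1796.11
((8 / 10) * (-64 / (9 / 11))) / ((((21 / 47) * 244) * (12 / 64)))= -529408/172935 = -3.06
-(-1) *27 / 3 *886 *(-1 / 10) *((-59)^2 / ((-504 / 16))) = 3084166/35 = 88119.03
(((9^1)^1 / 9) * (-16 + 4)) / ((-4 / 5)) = 15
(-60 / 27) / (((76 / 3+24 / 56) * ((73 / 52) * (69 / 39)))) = -0.03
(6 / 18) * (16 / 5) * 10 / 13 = 0.82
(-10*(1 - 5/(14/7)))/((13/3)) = 45/13 = 3.46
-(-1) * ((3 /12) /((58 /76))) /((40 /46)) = 437/1160 = 0.38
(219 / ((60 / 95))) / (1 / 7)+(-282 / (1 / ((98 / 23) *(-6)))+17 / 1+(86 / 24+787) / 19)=9695.25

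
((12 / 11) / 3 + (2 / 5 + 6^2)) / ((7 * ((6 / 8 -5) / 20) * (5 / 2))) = -64704/6545 = -9.89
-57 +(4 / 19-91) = -2808/19 = -147.79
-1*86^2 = -7396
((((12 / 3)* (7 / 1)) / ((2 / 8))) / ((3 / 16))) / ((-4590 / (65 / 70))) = -832/6885 = -0.12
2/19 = 0.11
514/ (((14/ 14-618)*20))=-257/6170 = -0.04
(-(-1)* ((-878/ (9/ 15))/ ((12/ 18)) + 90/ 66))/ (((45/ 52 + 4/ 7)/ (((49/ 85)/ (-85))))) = 86076536/8313085 = 10.35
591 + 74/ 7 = 4211/7 = 601.57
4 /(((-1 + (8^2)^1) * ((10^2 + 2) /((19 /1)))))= 38/3213 = 0.01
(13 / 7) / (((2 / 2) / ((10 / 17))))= 130/119 = 1.09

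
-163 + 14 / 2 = -156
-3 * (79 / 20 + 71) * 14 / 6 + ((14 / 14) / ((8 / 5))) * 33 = -20161/40 = -504.02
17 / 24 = 0.71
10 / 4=2.50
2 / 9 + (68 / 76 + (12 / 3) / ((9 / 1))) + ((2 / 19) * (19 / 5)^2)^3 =4518329/890625 = 5.07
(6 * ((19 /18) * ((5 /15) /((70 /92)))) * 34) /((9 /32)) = 950912/2835 = 335.42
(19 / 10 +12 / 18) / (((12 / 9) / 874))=33649/20 = 1682.45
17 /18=0.94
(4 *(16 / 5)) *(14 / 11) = 16.29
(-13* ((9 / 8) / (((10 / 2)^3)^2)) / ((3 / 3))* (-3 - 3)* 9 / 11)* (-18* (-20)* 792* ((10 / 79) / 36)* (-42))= -9552816/49375 = -193.47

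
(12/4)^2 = 9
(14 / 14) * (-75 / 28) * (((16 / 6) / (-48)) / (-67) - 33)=994925/11256 = 88.39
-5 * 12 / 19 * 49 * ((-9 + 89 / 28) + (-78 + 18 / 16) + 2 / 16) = 242760/19 = 12776.84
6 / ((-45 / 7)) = -14/15 = -0.93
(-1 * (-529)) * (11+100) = 58719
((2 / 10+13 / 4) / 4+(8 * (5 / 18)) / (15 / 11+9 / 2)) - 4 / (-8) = 161749/92880 = 1.74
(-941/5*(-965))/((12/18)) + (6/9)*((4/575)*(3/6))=939847283/3450 = 272419.50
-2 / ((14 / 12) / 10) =-120/7 = -17.14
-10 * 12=-120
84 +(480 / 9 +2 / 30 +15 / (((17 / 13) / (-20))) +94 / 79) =-609869/6715 = -90.82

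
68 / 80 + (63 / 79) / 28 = 347/395 = 0.88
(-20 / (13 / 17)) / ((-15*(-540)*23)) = -17/121095 = 0.00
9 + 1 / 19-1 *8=20/19 = 1.05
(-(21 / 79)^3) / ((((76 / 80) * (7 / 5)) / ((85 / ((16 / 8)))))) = -5622750/9367741 = -0.60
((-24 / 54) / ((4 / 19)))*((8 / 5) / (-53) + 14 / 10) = -2299/795 = -2.89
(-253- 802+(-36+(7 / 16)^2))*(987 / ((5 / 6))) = -1291953.70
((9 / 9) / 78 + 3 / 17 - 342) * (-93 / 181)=175.63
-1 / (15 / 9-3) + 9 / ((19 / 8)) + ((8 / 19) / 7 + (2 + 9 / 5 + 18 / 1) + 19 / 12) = 55826/1995 = 27.98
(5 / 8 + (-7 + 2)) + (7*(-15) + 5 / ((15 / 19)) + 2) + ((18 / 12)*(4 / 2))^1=-2353/24 = -98.04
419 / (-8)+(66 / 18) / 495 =-56557/1080 = -52.37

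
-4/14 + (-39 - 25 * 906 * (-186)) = 29490025/7 = 4212860.71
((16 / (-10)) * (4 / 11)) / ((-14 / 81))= 1296/385 = 3.37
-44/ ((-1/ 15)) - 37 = 623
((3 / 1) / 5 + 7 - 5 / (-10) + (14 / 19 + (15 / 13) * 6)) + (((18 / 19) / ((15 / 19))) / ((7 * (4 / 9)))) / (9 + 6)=682334/43225 = 15.79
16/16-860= -859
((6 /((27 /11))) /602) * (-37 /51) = -407/138159 = 0.00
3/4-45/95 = 21/76 = 0.28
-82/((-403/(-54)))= -10.99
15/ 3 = 5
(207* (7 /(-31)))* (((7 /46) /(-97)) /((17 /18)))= 3969/51119 = 0.08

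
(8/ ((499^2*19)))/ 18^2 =2/383212539 = 0.00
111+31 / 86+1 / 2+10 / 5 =4896/43 = 113.86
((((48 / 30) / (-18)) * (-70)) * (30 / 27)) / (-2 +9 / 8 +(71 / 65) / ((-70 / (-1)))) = -10192000/1266921 = -8.04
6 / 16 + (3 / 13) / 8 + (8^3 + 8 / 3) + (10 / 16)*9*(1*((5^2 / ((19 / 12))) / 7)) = 10949933/20748 = 527.76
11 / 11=1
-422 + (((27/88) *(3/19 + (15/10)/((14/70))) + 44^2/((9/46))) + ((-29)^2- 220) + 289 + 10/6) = 312610985/30096 = 10387.13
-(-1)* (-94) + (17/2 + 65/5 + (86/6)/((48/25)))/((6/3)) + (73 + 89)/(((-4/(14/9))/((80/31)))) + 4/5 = -10771543/44640 = -241.30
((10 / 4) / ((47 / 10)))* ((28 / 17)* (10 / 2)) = 3500/799 = 4.38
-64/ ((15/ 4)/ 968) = -247808/15 = -16520.53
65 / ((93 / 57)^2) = 23465/961 = 24.42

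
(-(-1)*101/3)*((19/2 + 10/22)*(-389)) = -2868097/22 = -130368.05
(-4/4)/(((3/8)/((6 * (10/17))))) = -160/17 = -9.41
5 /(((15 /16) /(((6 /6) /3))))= 16/9 = 1.78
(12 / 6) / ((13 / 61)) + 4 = 174/13 = 13.38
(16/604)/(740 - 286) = 2/34277 = 0.00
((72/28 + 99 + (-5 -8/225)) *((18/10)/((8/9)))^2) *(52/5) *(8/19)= 720460494/415625 = 1733.44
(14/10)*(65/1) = 91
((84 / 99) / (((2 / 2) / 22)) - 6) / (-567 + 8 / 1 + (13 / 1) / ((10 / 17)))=-380/16107 = -0.02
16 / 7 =2.29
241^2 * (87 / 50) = 5053047/50 = 101060.94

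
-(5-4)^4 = -1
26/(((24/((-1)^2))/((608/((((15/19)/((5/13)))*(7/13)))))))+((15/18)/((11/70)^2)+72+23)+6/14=5527526/7623 = 725.11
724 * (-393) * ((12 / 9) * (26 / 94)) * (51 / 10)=-125763144/235 = -535162.31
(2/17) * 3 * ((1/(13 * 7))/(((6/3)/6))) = 18/1547 = 0.01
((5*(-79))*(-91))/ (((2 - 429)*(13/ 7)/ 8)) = -22120/61 = -362.62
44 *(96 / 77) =54.86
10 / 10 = 1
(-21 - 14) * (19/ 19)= -35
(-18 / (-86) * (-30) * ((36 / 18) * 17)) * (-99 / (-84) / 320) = -15147/19264 = -0.79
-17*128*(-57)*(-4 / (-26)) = 248064/13 = 19081.85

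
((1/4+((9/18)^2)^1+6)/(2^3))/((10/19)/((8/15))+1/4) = 247/376 = 0.66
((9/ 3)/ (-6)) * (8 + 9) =-17/2 = -8.50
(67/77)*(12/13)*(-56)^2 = 360192/143 = 2518.83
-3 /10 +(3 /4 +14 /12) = 97/60 = 1.62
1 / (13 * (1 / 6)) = 6/13 = 0.46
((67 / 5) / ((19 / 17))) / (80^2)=1139/608000 = 0.00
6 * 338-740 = 1288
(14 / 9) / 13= 0.12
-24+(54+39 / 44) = 1359/44 = 30.89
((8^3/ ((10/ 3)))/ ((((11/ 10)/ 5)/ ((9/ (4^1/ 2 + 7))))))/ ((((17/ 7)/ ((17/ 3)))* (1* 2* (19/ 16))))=143360/209 = 685.93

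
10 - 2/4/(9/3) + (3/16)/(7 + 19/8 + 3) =325/33 = 9.85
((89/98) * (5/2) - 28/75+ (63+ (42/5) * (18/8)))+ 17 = 1481717/14700 = 100.80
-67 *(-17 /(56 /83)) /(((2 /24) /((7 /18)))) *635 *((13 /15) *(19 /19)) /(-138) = -156080587/4968 = -31417.19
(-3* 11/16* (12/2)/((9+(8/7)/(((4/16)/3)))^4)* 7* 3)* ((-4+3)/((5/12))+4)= -184877/118357215 = 0.00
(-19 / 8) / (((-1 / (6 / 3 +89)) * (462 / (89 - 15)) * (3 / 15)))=45695/264 = 173.09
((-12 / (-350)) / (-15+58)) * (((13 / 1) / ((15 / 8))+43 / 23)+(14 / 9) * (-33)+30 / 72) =-58117/1730750 = -0.03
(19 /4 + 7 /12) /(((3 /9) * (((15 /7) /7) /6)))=1568/5 = 313.60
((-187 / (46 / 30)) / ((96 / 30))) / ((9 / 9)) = -14025/368 = -38.11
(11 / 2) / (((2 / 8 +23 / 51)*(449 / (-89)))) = -9078/5837 = -1.56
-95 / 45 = -19/9 = -2.11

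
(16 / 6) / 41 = 8/123 = 0.07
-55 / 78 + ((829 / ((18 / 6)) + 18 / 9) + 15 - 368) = -5879/78 = -75.37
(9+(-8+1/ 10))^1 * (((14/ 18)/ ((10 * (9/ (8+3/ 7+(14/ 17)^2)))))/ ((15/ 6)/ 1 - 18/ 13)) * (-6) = -292721/628575 = -0.47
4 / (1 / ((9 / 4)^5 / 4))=57.67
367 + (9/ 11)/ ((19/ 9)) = 76784/209 = 367.39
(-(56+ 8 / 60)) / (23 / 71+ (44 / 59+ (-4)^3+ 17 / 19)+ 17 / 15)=67015622/72709033 = 0.92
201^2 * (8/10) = 161604/5 = 32320.80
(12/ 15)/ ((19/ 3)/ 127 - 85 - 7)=-1524/175165 = -0.01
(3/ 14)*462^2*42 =1920996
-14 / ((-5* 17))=14/85 = 0.16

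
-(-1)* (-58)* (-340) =19720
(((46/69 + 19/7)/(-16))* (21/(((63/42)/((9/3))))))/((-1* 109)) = 71/872 = 0.08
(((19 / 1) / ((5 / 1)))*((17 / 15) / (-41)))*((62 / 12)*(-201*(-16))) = -5366968/3075 = -1745.36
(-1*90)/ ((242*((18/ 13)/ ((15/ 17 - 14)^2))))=-3232385/69938 = -46.22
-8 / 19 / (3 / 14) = -112/57 = -1.96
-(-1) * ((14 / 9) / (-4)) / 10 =-7/180 = -0.04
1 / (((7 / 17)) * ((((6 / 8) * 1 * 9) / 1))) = 68/189 = 0.36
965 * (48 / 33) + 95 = 16485/11 = 1498.64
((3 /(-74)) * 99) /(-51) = 99/1258 = 0.08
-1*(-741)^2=-549081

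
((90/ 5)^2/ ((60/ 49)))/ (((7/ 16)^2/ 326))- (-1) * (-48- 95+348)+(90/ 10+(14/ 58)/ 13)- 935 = 848139574/1885 = 449941.42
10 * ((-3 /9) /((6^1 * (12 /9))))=-0.42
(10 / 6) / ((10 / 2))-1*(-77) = 232/3 = 77.33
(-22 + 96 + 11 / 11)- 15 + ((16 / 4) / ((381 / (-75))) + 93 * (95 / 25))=262009/635 = 412.61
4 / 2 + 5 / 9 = 23/9 = 2.56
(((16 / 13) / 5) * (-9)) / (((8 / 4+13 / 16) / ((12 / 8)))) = -384/325 = -1.18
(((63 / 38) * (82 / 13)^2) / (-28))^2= 228886641/41242084 = 5.55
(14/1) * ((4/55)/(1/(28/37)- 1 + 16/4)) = 1568/6655 = 0.24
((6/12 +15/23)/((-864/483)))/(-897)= 371/516672 = 0.00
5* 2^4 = 80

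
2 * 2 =4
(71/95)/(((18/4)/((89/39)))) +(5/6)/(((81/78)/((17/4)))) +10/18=1738631/400140 = 4.35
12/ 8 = 1.50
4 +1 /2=9/2 = 4.50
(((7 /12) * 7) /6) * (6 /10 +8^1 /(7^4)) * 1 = 7243/17640 = 0.41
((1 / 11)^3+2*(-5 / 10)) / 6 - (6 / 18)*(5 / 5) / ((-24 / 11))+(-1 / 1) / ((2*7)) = -57149/670824 = -0.09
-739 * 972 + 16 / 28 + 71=-5027655/7 = -718236.43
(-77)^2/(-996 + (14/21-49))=-17787/3133 = -5.68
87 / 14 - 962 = -13381/14 = -955.79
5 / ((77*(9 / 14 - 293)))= -10/45023 = 0.00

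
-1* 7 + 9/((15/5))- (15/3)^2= -29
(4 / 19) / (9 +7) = 1/76 = 0.01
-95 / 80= -19/16 = -1.19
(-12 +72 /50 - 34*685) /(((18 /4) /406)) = -473001368/225 = -2102228.30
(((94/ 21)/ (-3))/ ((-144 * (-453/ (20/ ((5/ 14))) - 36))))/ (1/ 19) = -893/199989 = 0.00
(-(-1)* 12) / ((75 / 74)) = 296/25 = 11.84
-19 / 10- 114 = -1159/10 = -115.90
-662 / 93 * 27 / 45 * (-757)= 501134/155 = 3233.12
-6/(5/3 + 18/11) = -198/109 = -1.82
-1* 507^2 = -257049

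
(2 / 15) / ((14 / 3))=1/35 = 0.03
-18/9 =-2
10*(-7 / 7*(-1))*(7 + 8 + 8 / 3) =530/3 = 176.67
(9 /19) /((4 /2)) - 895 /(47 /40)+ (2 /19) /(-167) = -227116347/298262 = -761.47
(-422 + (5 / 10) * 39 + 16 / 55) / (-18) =44243/1980 = 22.34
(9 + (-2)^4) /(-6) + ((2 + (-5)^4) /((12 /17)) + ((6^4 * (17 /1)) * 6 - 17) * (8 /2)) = 6355009/12 = 529584.08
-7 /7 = -1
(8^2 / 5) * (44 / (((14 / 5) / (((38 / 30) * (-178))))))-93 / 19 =-90485029/1995 = -45355.90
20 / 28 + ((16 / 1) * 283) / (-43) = -31481/301 = -104.59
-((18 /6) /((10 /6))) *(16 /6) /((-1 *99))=8/165 = 0.05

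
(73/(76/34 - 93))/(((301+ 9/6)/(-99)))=22338/84865 = 0.26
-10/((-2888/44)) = 55/361 = 0.15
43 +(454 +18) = 515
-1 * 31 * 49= -1519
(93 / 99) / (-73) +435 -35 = 963569/2409 = 399.99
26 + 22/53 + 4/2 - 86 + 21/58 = -175903/3074 = -57.22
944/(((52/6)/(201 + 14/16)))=285855/13 = 21988.85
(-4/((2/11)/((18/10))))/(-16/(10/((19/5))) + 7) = -990/23 = -43.04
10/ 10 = 1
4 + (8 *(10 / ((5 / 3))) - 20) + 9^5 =59081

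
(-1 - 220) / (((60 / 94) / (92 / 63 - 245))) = 159367741/1890 = 84321.56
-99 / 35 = -2.83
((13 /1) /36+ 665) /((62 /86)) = 1029979/1116 = 922.92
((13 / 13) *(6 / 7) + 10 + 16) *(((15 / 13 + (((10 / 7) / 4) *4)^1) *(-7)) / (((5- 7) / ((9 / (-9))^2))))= 22090/91 = 242.75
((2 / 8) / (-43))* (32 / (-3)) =8/129 = 0.06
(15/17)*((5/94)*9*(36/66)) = 2025/8789 = 0.23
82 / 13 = 6.31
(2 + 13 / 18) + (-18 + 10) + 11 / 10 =-4.18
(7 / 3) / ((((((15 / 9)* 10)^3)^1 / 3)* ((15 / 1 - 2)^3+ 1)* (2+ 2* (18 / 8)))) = 27/255125000 = 0.00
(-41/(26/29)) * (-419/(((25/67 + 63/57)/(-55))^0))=498191/26 = 19161.19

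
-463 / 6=-77.17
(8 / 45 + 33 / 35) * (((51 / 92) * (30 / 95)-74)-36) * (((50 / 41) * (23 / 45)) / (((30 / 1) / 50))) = -169417055/1325079 = -127.85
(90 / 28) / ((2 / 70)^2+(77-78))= -875/272 = -3.22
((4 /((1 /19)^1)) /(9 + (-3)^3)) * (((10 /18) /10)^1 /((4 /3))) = -19/108 = -0.18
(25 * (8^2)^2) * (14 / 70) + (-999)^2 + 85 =1018566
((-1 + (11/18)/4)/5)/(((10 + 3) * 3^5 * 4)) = -61/4548960 = 0.00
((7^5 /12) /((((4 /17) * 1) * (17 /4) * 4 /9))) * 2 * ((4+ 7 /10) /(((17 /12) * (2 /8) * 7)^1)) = 11948.51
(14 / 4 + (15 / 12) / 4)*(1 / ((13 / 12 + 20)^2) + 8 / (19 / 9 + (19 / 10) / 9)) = 15983586/1216171 = 13.14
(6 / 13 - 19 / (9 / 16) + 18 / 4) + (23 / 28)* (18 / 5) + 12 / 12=-101798/4095 = -24.86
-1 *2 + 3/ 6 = -3/2 = -1.50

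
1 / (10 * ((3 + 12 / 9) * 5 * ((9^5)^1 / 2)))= 1/6396975 = 0.00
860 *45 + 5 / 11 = 425705/11 = 38700.45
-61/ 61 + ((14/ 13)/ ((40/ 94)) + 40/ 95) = 4821/2470 = 1.95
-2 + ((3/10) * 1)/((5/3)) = -91/50 = -1.82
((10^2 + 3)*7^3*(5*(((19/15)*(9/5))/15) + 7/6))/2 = 34033.60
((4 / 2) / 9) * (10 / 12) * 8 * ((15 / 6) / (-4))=-25/27 = -0.93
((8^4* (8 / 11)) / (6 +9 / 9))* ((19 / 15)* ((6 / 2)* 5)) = 622592/77 = 8085.61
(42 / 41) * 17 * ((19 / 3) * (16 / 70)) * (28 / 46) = 72352/4715 = 15.35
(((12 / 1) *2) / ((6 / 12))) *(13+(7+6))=1248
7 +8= 15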